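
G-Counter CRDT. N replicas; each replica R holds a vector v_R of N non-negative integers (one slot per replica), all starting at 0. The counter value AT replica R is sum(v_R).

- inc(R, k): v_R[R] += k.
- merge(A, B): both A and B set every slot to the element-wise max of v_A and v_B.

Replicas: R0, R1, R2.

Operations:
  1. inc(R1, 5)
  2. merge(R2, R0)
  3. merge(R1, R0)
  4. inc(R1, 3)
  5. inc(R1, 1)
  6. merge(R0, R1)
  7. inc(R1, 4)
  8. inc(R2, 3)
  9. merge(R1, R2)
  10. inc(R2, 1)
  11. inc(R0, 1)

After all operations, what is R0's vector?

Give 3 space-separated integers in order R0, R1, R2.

Answer: 1 9 0

Derivation:
Op 1: inc R1 by 5 -> R1=(0,5,0) value=5
Op 2: merge R2<->R0 -> R2=(0,0,0) R0=(0,0,0)
Op 3: merge R1<->R0 -> R1=(0,5,0) R0=(0,5,0)
Op 4: inc R1 by 3 -> R1=(0,8,0) value=8
Op 5: inc R1 by 1 -> R1=(0,9,0) value=9
Op 6: merge R0<->R1 -> R0=(0,9,0) R1=(0,9,0)
Op 7: inc R1 by 4 -> R1=(0,13,0) value=13
Op 8: inc R2 by 3 -> R2=(0,0,3) value=3
Op 9: merge R1<->R2 -> R1=(0,13,3) R2=(0,13,3)
Op 10: inc R2 by 1 -> R2=(0,13,4) value=17
Op 11: inc R0 by 1 -> R0=(1,9,0) value=10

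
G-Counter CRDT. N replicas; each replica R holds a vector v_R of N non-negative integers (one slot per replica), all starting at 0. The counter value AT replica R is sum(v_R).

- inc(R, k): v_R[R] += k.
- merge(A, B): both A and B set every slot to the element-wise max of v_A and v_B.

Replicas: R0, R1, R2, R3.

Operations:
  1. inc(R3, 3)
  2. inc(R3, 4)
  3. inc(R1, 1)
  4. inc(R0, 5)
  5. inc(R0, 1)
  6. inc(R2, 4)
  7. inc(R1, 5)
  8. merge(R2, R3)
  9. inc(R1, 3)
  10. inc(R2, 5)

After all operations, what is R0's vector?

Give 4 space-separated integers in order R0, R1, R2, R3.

Answer: 6 0 0 0

Derivation:
Op 1: inc R3 by 3 -> R3=(0,0,0,3) value=3
Op 2: inc R3 by 4 -> R3=(0,0,0,7) value=7
Op 3: inc R1 by 1 -> R1=(0,1,0,0) value=1
Op 4: inc R0 by 5 -> R0=(5,0,0,0) value=5
Op 5: inc R0 by 1 -> R0=(6,0,0,0) value=6
Op 6: inc R2 by 4 -> R2=(0,0,4,0) value=4
Op 7: inc R1 by 5 -> R1=(0,6,0,0) value=6
Op 8: merge R2<->R3 -> R2=(0,0,4,7) R3=(0,0,4,7)
Op 9: inc R1 by 3 -> R1=(0,9,0,0) value=9
Op 10: inc R2 by 5 -> R2=(0,0,9,7) value=16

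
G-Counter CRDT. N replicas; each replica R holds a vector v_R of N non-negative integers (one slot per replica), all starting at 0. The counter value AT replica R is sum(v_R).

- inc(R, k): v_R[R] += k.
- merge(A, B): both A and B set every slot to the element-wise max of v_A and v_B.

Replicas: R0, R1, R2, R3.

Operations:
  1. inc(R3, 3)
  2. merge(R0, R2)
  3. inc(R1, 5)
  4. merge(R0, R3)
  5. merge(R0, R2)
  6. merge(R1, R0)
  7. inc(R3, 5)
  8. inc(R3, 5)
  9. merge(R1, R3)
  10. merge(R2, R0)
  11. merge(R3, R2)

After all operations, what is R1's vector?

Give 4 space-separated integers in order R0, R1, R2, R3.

Op 1: inc R3 by 3 -> R3=(0,0,0,3) value=3
Op 2: merge R0<->R2 -> R0=(0,0,0,0) R2=(0,0,0,0)
Op 3: inc R1 by 5 -> R1=(0,5,0,0) value=5
Op 4: merge R0<->R3 -> R0=(0,0,0,3) R3=(0,0,0,3)
Op 5: merge R0<->R2 -> R0=(0,0,0,3) R2=(0,0,0,3)
Op 6: merge R1<->R0 -> R1=(0,5,0,3) R0=(0,5,0,3)
Op 7: inc R3 by 5 -> R3=(0,0,0,8) value=8
Op 8: inc R3 by 5 -> R3=(0,0,0,13) value=13
Op 9: merge R1<->R3 -> R1=(0,5,0,13) R3=(0,5,0,13)
Op 10: merge R2<->R0 -> R2=(0,5,0,3) R0=(0,5,0,3)
Op 11: merge R3<->R2 -> R3=(0,5,0,13) R2=(0,5,0,13)

Answer: 0 5 0 13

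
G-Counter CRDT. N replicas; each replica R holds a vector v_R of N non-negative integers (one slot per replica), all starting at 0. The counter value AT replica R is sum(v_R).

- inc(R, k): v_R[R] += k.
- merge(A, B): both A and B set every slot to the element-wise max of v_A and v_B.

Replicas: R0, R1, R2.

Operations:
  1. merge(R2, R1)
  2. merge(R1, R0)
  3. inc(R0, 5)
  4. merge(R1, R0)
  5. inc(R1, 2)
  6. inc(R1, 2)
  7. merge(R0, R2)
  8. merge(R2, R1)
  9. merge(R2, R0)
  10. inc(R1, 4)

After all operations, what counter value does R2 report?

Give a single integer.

Op 1: merge R2<->R1 -> R2=(0,0,0) R1=(0,0,0)
Op 2: merge R1<->R0 -> R1=(0,0,0) R0=(0,0,0)
Op 3: inc R0 by 5 -> R0=(5,0,0) value=5
Op 4: merge R1<->R0 -> R1=(5,0,0) R0=(5,0,0)
Op 5: inc R1 by 2 -> R1=(5,2,0) value=7
Op 6: inc R1 by 2 -> R1=(5,4,0) value=9
Op 7: merge R0<->R2 -> R0=(5,0,0) R2=(5,0,0)
Op 8: merge R2<->R1 -> R2=(5,4,0) R1=(5,4,0)
Op 9: merge R2<->R0 -> R2=(5,4,0) R0=(5,4,0)
Op 10: inc R1 by 4 -> R1=(5,8,0) value=13

Answer: 9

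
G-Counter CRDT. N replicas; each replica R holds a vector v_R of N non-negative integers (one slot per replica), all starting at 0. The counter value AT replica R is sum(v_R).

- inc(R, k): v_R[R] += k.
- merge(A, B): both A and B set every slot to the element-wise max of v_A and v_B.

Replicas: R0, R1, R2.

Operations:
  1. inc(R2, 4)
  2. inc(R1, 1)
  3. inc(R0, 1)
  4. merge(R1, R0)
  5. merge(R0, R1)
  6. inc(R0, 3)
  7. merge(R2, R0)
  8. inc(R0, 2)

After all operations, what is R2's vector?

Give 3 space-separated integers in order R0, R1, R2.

Op 1: inc R2 by 4 -> R2=(0,0,4) value=4
Op 2: inc R1 by 1 -> R1=(0,1,0) value=1
Op 3: inc R0 by 1 -> R0=(1,0,0) value=1
Op 4: merge R1<->R0 -> R1=(1,1,0) R0=(1,1,0)
Op 5: merge R0<->R1 -> R0=(1,1,0) R1=(1,1,0)
Op 6: inc R0 by 3 -> R0=(4,1,0) value=5
Op 7: merge R2<->R0 -> R2=(4,1,4) R0=(4,1,4)
Op 8: inc R0 by 2 -> R0=(6,1,4) value=11

Answer: 4 1 4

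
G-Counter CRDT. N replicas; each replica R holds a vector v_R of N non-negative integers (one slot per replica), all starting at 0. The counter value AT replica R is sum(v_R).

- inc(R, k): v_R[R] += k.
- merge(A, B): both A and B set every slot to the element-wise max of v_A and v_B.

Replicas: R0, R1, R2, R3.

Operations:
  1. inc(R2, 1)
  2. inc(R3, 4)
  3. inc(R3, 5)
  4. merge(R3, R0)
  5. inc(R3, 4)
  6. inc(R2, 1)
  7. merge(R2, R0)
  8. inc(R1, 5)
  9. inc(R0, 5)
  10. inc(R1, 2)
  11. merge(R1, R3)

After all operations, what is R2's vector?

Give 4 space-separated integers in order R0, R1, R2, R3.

Op 1: inc R2 by 1 -> R2=(0,0,1,0) value=1
Op 2: inc R3 by 4 -> R3=(0,0,0,4) value=4
Op 3: inc R3 by 5 -> R3=(0,0,0,9) value=9
Op 4: merge R3<->R0 -> R3=(0,0,0,9) R0=(0,0,0,9)
Op 5: inc R3 by 4 -> R3=(0,0,0,13) value=13
Op 6: inc R2 by 1 -> R2=(0,0,2,0) value=2
Op 7: merge R2<->R0 -> R2=(0,0,2,9) R0=(0,0,2,9)
Op 8: inc R1 by 5 -> R1=(0,5,0,0) value=5
Op 9: inc R0 by 5 -> R0=(5,0,2,9) value=16
Op 10: inc R1 by 2 -> R1=(0,7,0,0) value=7
Op 11: merge R1<->R3 -> R1=(0,7,0,13) R3=(0,7,0,13)

Answer: 0 0 2 9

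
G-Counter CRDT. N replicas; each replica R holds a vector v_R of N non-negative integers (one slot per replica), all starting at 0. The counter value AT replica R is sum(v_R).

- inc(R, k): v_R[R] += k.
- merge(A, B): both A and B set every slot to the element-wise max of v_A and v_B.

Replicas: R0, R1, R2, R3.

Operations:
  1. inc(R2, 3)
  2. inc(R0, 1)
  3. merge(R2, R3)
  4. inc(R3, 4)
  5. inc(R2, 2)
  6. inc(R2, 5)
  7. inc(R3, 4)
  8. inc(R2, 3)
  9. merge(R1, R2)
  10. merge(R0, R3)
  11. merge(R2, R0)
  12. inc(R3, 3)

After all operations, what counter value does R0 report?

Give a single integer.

Op 1: inc R2 by 3 -> R2=(0,0,3,0) value=3
Op 2: inc R0 by 1 -> R0=(1,0,0,0) value=1
Op 3: merge R2<->R3 -> R2=(0,0,3,0) R3=(0,0,3,0)
Op 4: inc R3 by 4 -> R3=(0,0,3,4) value=7
Op 5: inc R2 by 2 -> R2=(0,0,5,0) value=5
Op 6: inc R2 by 5 -> R2=(0,0,10,0) value=10
Op 7: inc R3 by 4 -> R3=(0,0,3,8) value=11
Op 8: inc R2 by 3 -> R2=(0,0,13,0) value=13
Op 9: merge R1<->R2 -> R1=(0,0,13,0) R2=(0,0,13,0)
Op 10: merge R0<->R3 -> R0=(1,0,3,8) R3=(1,0,3,8)
Op 11: merge R2<->R0 -> R2=(1,0,13,8) R0=(1,0,13,8)
Op 12: inc R3 by 3 -> R3=(1,0,3,11) value=15

Answer: 22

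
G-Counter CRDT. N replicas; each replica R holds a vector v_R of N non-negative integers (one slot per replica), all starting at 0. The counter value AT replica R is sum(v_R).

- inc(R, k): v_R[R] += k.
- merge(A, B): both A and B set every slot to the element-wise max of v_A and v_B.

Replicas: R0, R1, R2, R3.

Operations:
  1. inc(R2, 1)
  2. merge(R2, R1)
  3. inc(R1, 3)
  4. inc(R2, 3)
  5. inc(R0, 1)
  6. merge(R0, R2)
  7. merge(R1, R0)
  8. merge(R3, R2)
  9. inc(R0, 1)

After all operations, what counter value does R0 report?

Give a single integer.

Answer: 9

Derivation:
Op 1: inc R2 by 1 -> R2=(0,0,1,0) value=1
Op 2: merge R2<->R1 -> R2=(0,0,1,0) R1=(0,0,1,0)
Op 3: inc R1 by 3 -> R1=(0,3,1,0) value=4
Op 4: inc R2 by 3 -> R2=(0,0,4,0) value=4
Op 5: inc R0 by 1 -> R0=(1,0,0,0) value=1
Op 6: merge R0<->R2 -> R0=(1,0,4,0) R2=(1,0,4,0)
Op 7: merge R1<->R0 -> R1=(1,3,4,0) R0=(1,3,4,0)
Op 8: merge R3<->R2 -> R3=(1,0,4,0) R2=(1,0,4,0)
Op 9: inc R0 by 1 -> R0=(2,3,4,0) value=9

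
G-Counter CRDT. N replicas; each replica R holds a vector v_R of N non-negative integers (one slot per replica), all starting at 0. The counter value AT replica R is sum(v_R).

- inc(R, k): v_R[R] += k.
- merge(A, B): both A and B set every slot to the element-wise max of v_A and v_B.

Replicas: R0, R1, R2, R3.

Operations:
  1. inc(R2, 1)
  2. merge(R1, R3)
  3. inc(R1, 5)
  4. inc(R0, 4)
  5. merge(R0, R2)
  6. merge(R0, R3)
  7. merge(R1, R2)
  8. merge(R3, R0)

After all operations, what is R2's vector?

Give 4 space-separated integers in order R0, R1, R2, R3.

Op 1: inc R2 by 1 -> R2=(0,0,1,0) value=1
Op 2: merge R1<->R3 -> R1=(0,0,0,0) R3=(0,0,0,0)
Op 3: inc R1 by 5 -> R1=(0,5,0,0) value=5
Op 4: inc R0 by 4 -> R0=(4,0,0,0) value=4
Op 5: merge R0<->R2 -> R0=(4,0,1,0) R2=(4,0,1,0)
Op 6: merge R0<->R3 -> R0=(4,0,1,0) R3=(4,0,1,0)
Op 7: merge R1<->R2 -> R1=(4,5,1,0) R2=(4,5,1,0)
Op 8: merge R3<->R0 -> R3=(4,0,1,0) R0=(4,0,1,0)

Answer: 4 5 1 0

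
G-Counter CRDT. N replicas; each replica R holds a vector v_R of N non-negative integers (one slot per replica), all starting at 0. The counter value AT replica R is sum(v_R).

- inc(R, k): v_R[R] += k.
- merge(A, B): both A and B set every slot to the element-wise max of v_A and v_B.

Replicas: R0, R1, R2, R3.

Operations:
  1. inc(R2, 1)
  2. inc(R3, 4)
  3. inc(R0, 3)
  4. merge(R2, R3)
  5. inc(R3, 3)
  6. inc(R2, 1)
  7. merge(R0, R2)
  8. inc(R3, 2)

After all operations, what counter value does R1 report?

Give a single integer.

Answer: 0

Derivation:
Op 1: inc R2 by 1 -> R2=(0,0,1,0) value=1
Op 2: inc R3 by 4 -> R3=(0,0,0,4) value=4
Op 3: inc R0 by 3 -> R0=(3,0,0,0) value=3
Op 4: merge R2<->R3 -> R2=(0,0,1,4) R3=(0,0,1,4)
Op 5: inc R3 by 3 -> R3=(0,0,1,7) value=8
Op 6: inc R2 by 1 -> R2=(0,0,2,4) value=6
Op 7: merge R0<->R2 -> R0=(3,0,2,4) R2=(3,0,2,4)
Op 8: inc R3 by 2 -> R3=(0,0,1,9) value=10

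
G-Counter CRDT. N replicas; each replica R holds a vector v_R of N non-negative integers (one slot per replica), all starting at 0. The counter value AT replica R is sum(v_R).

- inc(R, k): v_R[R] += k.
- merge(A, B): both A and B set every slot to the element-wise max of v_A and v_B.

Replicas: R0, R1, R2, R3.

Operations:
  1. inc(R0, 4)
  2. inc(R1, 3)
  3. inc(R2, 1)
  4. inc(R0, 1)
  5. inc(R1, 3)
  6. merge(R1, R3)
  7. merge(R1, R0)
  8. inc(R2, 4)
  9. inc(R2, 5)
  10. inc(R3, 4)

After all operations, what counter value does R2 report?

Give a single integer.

Op 1: inc R0 by 4 -> R0=(4,0,0,0) value=4
Op 2: inc R1 by 3 -> R1=(0,3,0,0) value=3
Op 3: inc R2 by 1 -> R2=(0,0,1,0) value=1
Op 4: inc R0 by 1 -> R0=(5,0,0,0) value=5
Op 5: inc R1 by 3 -> R1=(0,6,0,0) value=6
Op 6: merge R1<->R3 -> R1=(0,6,0,0) R3=(0,6,0,0)
Op 7: merge R1<->R0 -> R1=(5,6,0,0) R0=(5,6,0,0)
Op 8: inc R2 by 4 -> R2=(0,0,5,0) value=5
Op 9: inc R2 by 5 -> R2=(0,0,10,0) value=10
Op 10: inc R3 by 4 -> R3=(0,6,0,4) value=10

Answer: 10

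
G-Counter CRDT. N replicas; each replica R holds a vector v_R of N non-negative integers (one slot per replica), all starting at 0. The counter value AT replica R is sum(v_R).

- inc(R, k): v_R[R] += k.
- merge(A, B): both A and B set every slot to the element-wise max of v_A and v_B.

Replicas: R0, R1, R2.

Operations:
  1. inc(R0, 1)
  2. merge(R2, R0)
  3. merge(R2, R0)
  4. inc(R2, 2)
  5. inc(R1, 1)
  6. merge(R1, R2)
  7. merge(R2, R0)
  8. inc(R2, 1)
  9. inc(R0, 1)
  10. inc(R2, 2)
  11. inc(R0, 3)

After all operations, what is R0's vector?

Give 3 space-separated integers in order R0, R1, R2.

Answer: 5 1 2

Derivation:
Op 1: inc R0 by 1 -> R0=(1,0,0) value=1
Op 2: merge R2<->R0 -> R2=(1,0,0) R0=(1,0,0)
Op 3: merge R2<->R0 -> R2=(1,0,0) R0=(1,0,0)
Op 4: inc R2 by 2 -> R2=(1,0,2) value=3
Op 5: inc R1 by 1 -> R1=(0,1,0) value=1
Op 6: merge R1<->R2 -> R1=(1,1,2) R2=(1,1,2)
Op 7: merge R2<->R0 -> R2=(1,1,2) R0=(1,1,2)
Op 8: inc R2 by 1 -> R2=(1,1,3) value=5
Op 9: inc R0 by 1 -> R0=(2,1,2) value=5
Op 10: inc R2 by 2 -> R2=(1,1,5) value=7
Op 11: inc R0 by 3 -> R0=(5,1,2) value=8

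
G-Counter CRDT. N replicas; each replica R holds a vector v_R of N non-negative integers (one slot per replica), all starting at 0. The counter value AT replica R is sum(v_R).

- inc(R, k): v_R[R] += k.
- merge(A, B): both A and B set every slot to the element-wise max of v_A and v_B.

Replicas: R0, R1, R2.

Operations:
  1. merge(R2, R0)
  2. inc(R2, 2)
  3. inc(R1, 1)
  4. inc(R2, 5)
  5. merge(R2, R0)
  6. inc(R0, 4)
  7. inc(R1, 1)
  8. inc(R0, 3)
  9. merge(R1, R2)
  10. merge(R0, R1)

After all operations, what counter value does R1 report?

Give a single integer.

Op 1: merge R2<->R0 -> R2=(0,0,0) R0=(0,0,0)
Op 2: inc R2 by 2 -> R2=(0,0,2) value=2
Op 3: inc R1 by 1 -> R1=(0,1,0) value=1
Op 4: inc R2 by 5 -> R2=(0,0,7) value=7
Op 5: merge R2<->R0 -> R2=(0,0,7) R0=(0,0,7)
Op 6: inc R0 by 4 -> R0=(4,0,7) value=11
Op 7: inc R1 by 1 -> R1=(0,2,0) value=2
Op 8: inc R0 by 3 -> R0=(7,0,7) value=14
Op 9: merge R1<->R2 -> R1=(0,2,7) R2=(0,2,7)
Op 10: merge R0<->R1 -> R0=(7,2,7) R1=(7,2,7)

Answer: 16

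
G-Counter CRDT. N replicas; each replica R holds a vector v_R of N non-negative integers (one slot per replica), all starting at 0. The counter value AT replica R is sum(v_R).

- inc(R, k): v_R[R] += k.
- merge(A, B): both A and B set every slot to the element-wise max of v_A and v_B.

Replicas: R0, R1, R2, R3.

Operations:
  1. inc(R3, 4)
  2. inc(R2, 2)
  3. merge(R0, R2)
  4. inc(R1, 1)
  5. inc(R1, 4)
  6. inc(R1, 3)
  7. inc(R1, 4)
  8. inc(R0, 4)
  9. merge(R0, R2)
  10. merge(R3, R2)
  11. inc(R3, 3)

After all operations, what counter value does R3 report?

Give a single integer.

Answer: 13

Derivation:
Op 1: inc R3 by 4 -> R3=(0,0,0,4) value=4
Op 2: inc R2 by 2 -> R2=(0,0,2,0) value=2
Op 3: merge R0<->R2 -> R0=(0,0,2,0) R2=(0,0,2,0)
Op 4: inc R1 by 1 -> R1=(0,1,0,0) value=1
Op 5: inc R1 by 4 -> R1=(0,5,0,0) value=5
Op 6: inc R1 by 3 -> R1=(0,8,0,0) value=8
Op 7: inc R1 by 4 -> R1=(0,12,0,0) value=12
Op 8: inc R0 by 4 -> R0=(4,0,2,0) value=6
Op 9: merge R0<->R2 -> R0=(4,0,2,0) R2=(4,0,2,0)
Op 10: merge R3<->R2 -> R3=(4,0,2,4) R2=(4,0,2,4)
Op 11: inc R3 by 3 -> R3=(4,0,2,7) value=13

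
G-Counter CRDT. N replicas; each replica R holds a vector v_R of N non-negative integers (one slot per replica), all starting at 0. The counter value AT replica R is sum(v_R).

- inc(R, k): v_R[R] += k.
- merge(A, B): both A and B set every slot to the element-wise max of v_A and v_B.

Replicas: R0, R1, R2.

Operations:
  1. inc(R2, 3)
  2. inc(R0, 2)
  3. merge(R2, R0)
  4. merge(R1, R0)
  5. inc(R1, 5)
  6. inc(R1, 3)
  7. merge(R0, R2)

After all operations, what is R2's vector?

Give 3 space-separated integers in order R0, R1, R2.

Op 1: inc R2 by 3 -> R2=(0,0,3) value=3
Op 2: inc R0 by 2 -> R0=(2,0,0) value=2
Op 3: merge R2<->R0 -> R2=(2,0,3) R0=(2,0,3)
Op 4: merge R1<->R0 -> R1=(2,0,3) R0=(2,0,3)
Op 5: inc R1 by 5 -> R1=(2,5,3) value=10
Op 6: inc R1 by 3 -> R1=(2,8,3) value=13
Op 7: merge R0<->R2 -> R0=(2,0,3) R2=(2,0,3)

Answer: 2 0 3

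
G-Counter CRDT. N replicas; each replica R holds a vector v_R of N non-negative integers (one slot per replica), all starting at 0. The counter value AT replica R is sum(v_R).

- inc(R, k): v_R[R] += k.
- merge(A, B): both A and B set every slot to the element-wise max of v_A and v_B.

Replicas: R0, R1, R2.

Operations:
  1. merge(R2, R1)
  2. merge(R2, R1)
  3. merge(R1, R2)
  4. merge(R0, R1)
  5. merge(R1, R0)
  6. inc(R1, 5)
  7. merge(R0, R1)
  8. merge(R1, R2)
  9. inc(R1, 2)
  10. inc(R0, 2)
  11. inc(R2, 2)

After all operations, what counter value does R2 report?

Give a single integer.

Op 1: merge R2<->R1 -> R2=(0,0,0) R1=(0,0,0)
Op 2: merge R2<->R1 -> R2=(0,0,0) R1=(0,0,0)
Op 3: merge R1<->R2 -> R1=(0,0,0) R2=(0,0,0)
Op 4: merge R0<->R1 -> R0=(0,0,0) R1=(0,0,0)
Op 5: merge R1<->R0 -> R1=(0,0,0) R0=(0,0,0)
Op 6: inc R1 by 5 -> R1=(0,5,0) value=5
Op 7: merge R0<->R1 -> R0=(0,5,0) R1=(0,5,0)
Op 8: merge R1<->R2 -> R1=(0,5,0) R2=(0,5,0)
Op 9: inc R1 by 2 -> R1=(0,7,0) value=7
Op 10: inc R0 by 2 -> R0=(2,5,0) value=7
Op 11: inc R2 by 2 -> R2=(0,5,2) value=7

Answer: 7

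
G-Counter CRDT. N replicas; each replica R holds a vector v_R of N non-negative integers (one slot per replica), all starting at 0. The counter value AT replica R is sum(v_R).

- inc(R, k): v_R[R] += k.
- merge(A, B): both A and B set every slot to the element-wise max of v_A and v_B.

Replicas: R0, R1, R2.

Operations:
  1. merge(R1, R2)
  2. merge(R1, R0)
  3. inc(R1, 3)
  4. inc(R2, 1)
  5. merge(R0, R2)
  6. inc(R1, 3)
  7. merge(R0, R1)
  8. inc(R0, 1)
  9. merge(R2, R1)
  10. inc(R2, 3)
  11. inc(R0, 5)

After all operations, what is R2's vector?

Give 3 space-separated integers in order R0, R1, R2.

Op 1: merge R1<->R2 -> R1=(0,0,0) R2=(0,0,0)
Op 2: merge R1<->R0 -> R1=(0,0,0) R0=(0,0,0)
Op 3: inc R1 by 3 -> R1=(0,3,0) value=3
Op 4: inc R2 by 1 -> R2=(0,0,1) value=1
Op 5: merge R0<->R2 -> R0=(0,0,1) R2=(0,0,1)
Op 6: inc R1 by 3 -> R1=(0,6,0) value=6
Op 7: merge R0<->R1 -> R0=(0,6,1) R1=(0,6,1)
Op 8: inc R0 by 1 -> R0=(1,6,1) value=8
Op 9: merge R2<->R1 -> R2=(0,6,1) R1=(0,6,1)
Op 10: inc R2 by 3 -> R2=(0,6,4) value=10
Op 11: inc R0 by 5 -> R0=(6,6,1) value=13

Answer: 0 6 4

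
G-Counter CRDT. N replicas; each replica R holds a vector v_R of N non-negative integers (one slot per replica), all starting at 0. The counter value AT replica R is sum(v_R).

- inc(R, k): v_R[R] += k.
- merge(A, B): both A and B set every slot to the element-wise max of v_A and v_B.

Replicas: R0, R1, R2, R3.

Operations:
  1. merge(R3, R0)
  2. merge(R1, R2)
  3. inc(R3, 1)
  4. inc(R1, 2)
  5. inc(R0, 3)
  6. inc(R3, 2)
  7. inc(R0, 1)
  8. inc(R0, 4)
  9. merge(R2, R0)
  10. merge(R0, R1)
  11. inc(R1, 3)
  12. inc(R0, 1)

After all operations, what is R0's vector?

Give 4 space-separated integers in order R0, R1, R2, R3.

Op 1: merge R3<->R0 -> R3=(0,0,0,0) R0=(0,0,0,0)
Op 2: merge R1<->R2 -> R1=(0,0,0,0) R2=(0,0,0,0)
Op 3: inc R3 by 1 -> R3=(0,0,0,1) value=1
Op 4: inc R1 by 2 -> R1=(0,2,0,0) value=2
Op 5: inc R0 by 3 -> R0=(3,0,0,0) value=3
Op 6: inc R3 by 2 -> R3=(0,0,0,3) value=3
Op 7: inc R0 by 1 -> R0=(4,0,0,0) value=4
Op 8: inc R0 by 4 -> R0=(8,0,0,0) value=8
Op 9: merge R2<->R0 -> R2=(8,0,0,0) R0=(8,0,0,0)
Op 10: merge R0<->R1 -> R0=(8,2,0,0) R1=(8,2,0,0)
Op 11: inc R1 by 3 -> R1=(8,5,0,0) value=13
Op 12: inc R0 by 1 -> R0=(9,2,0,0) value=11

Answer: 9 2 0 0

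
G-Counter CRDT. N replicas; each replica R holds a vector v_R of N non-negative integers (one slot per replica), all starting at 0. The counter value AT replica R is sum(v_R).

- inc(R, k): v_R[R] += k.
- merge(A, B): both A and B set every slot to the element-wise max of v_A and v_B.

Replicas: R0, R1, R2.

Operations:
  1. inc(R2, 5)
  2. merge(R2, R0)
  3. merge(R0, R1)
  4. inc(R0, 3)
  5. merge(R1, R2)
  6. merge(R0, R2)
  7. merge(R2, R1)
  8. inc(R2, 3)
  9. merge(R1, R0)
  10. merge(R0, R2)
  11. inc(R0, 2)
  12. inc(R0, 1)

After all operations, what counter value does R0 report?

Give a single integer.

Op 1: inc R2 by 5 -> R2=(0,0,5) value=5
Op 2: merge R2<->R0 -> R2=(0,0,5) R0=(0,0,5)
Op 3: merge R0<->R1 -> R0=(0,0,5) R1=(0,0,5)
Op 4: inc R0 by 3 -> R0=(3,0,5) value=8
Op 5: merge R1<->R2 -> R1=(0,0,5) R2=(0,0,5)
Op 6: merge R0<->R2 -> R0=(3,0,5) R2=(3,0,5)
Op 7: merge R2<->R1 -> R2=(3,0,5) R1=(3,0,5)
Op 8: inc R2 by 3 -> R2=(3,0,8) value=11
Op 9: merge R1<->R0 -> R1=(3,0,5) R0=(3,0,5)
Op 10: merge R0<->R2 -> R0=(3,0,8) R2=(3,0,8)
Op 11: inc R0 by 2 -> R0=(5,0,8) value=13
Op 12: inc R0 by 1 -> R0=(6,0,8) value=14

Answer: 14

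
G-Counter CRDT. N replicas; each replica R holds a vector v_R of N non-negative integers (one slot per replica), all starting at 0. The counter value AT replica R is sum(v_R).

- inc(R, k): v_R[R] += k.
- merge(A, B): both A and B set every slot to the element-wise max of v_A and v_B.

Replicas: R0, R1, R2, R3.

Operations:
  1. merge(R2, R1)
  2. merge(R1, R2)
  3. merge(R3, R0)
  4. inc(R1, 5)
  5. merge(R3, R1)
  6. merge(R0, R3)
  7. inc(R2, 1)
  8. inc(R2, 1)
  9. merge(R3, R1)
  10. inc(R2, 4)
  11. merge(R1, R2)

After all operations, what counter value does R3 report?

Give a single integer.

Op 1: merge R2<->R1 -> R2=(0,0,0,0) R1=(0,0,0,0)
Op 2: merge R1<->R2 -> R1=(0,0,0,0) R2=(0,0,0,0)
Op 3: merge R3<->R0 -> R3=(0,0,0,0) R0=(0,0,0,0)
Op 4: inc R1 by 5 -> R1=(0,5,0,0) value=5
Op 5: merge R3<->R1 -> R3=(0,5,0,0) R1=(0,5,0,0)
Op 6: merge R0<->R3 -> R0=(0,5,0,0) R3=(0,5,0,0)
Op 7: inc R2 by 1 -> R2=(0,0,1,0) value=1
Op 8: inc R2 by 1 -> R2=(0,0,2,0) value=2
Op 9: merge R3<->R1 -> R3=(0,5,0,0) R1=(0,5,0,0)
Op 10: inc R2 by 4 -> R2=(0,0,6,0) value=6
Op 11: merge R1<->R2 -> R1=(0,5,6,0) R2=(0,5,6,0)

Answer: 5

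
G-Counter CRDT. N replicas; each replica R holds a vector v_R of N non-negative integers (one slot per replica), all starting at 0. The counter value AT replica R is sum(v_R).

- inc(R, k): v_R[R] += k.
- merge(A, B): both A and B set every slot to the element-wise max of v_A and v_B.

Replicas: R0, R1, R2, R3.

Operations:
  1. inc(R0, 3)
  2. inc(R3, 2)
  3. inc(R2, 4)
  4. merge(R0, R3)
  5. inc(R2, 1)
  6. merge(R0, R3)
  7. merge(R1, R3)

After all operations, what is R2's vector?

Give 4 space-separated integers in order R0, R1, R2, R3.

Op 1: inc R0 by 3 -> R0=(3,0,0,0) value=3
Op 2: inc R3 by 2 -> R3=(0,0,0,2) value=2
Op 3: inc R2 by 4 -> R2=(0,0,4,0) value=4
Op 4: merge R0<->R3 -> R0=(3,0,0,2) R3=(3,0,0,2)
Op 5: inc R2 by 1 -> R2=(0,0,5,0) value=5
Op 6: merge R0<->R3 -> R0=(3,0,0,2) R3=(3,0,0,2)
Op 7: merge R1<->R3 -> R1=(3,0,0,2) R3=(3,0,0,2)

Answer: 0 0 5 0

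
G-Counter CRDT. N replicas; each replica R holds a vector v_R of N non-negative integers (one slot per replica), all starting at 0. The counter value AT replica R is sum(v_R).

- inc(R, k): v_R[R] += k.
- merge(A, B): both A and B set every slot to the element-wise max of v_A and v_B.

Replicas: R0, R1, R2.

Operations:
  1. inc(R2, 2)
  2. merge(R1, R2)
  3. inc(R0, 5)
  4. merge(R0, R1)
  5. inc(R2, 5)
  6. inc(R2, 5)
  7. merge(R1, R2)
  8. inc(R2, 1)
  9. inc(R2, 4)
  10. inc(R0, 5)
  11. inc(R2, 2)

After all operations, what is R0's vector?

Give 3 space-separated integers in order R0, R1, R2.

Answer: 10 0 2

Derivation:
Op 1: inc R2 by 2 -> R2=(0,0,2) value=2
Op 2: merge R1<->R2 -> R1=(0,0,2) R2=(0,0,2)
Op 3: inc R0 by 5 -> R0=(5,0,0) value=5
Op 4: merge R0<->R1 -> R0=(5,0,2) R1=(5,0,2)
Op 5: inc R2 by 5 -> R2=(0,0,7) value=7
Op 6: inc R2 by 5 -> R2=(0,0,12) value=12
Op 7: merge R1<->R2 -> R1=(5,0,12) R2=(5,0,12)
Op 8: inc R2 by 1 -> R2=(5,0,13) value=18
Op 9: inc R2 by 4 -> R2=(5,0,17) value=22
Op 10: inc R0 by 5 -> R0=(10,0,2) value=12
Op 11: inc R2 by 2 -> R2=(5,0,19) value=24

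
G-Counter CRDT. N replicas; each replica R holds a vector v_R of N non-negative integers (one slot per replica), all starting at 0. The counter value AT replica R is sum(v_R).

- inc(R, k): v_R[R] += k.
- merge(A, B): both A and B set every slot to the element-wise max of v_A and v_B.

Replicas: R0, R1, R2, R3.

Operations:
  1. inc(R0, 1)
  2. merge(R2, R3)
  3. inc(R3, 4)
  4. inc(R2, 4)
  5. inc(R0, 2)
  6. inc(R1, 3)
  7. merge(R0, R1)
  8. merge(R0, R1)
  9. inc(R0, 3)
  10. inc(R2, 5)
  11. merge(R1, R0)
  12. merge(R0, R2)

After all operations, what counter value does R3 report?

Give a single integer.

Op 1: inc R0 by 1 -> R0=(1,0,0,0) value=1
Op 2: merge R2<->R3 -> R2=(0,0,0,0) R3=(0,0,0,0)
Op 3: inc R3 by 4 -> R3=(0,0,0,4) value=4
Op 4: inc R2 by 4 -> R2=(0,0,4,0) value=4
Op 5: inc R0 by 2 -> R0=(3,0,0,0) value=3
Op 6: inc R1 by 3 -> R1=(0,3,0,0) value=3
Op 7: merge R0<->R1 -> R0=(3,3,0,0) R1=(3,3,0,0)
Op 8: merge R0<->R1 -> R0=(3,3,0,0) R1=(3,3,0,0)
Op 9: inc R0 by 3 -> R0=(6,3,0,0) value=9
Op 10: inc R2 by 5 -> R2=(0,0,9,0) value=9
Op 11: merge R1<->R0 -> R1=(6,3,0,0) R0=(6,3,0,0)
Op 12: merge R0<->R2 -> R0=(6,3,9,0) R2=(6,3,9,0)

Answer: 4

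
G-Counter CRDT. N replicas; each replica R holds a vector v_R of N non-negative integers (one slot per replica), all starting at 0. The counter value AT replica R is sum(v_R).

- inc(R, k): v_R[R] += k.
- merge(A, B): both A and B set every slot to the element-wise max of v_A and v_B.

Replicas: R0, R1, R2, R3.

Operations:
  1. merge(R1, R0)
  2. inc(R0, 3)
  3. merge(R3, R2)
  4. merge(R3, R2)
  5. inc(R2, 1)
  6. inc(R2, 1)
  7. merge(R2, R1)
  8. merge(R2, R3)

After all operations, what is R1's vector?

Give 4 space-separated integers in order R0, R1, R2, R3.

Op 1: merge R1<->R0 -> R1=(0,0,0,0) R0=(0,0,0,0)
Op 2: inc R0 by 3 -> R0=(3,0,0,0) value=3
Op 3: merge R3<->R2 -> R3=(0,0,0,0) R2=(0,0,0,0)
Op 4: merge R3<->R2 -> R3=(0,0,0,0) R2=(0,0,0,0)
Op 5: inc R2 by 1 -> R2=(0,0,1,0) value=1
Op 6: inc R2 by 1 -> R2=(0,0,2,0) value=2
Op 7: merge R2<->R1 -> R2=(0,0,2,0) R1=(0,0,2,0)
Op 8: merge R2<->R3 -> R2=(0,0,2,0) R3=(0,0,2,0)

Answer: 0 0 2 0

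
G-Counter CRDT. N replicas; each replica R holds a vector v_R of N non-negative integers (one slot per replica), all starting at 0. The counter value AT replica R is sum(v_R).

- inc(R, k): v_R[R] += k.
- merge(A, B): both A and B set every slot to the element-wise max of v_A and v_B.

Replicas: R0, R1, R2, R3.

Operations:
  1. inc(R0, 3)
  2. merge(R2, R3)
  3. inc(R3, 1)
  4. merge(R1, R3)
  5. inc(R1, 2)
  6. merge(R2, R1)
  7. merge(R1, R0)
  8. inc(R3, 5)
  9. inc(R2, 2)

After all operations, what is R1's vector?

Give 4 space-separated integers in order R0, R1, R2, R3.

Answer: 3 2 0 1

Derivation:
Op 1: inc R0 by 3 -> R0=(3,0,0,0) value=3
Op 2: merge R2<->R3 -> R2=(0,0,0,0) R3=(0,0,0,0)
Op 3: inc R3 by 1 -> R3=(0,0,0,1) value=1
Op 4: merge R1<->R3 -> R1=(0,0,0,1) R3=(0,0,0,1)
Op 5: inc R1 by 2 -> R1=(0,2,0,1) value=3
Op 6: merge R2<->R1 -> R2=(0,2,0,1) R1=(0,2,0,1)
Op 7: merge R1<->R0 -> R1=(3,2,0,1) R0=(3,2,0,1)
Op 8: inc R3 by 5 -> R3=(0,0,0,6) value=6
Op 9: inc R2 by 2 -> R2=(0,2,2,1) value=5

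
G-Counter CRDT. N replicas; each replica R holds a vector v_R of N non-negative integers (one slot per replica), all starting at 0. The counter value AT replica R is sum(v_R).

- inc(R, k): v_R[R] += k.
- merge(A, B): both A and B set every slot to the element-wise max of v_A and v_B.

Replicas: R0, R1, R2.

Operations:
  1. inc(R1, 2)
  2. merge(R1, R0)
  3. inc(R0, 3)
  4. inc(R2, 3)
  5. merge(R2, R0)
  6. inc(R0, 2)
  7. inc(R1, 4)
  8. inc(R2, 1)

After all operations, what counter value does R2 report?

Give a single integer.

Answer: 9

Derivation:
Op 1: inc R1 by 2 -> R1=(0,2,0) value=2
Op 2: merge R1<->R0 -> R1=(0,2,0) R0=(0,2,0)
Op 3: inc R0 by 3 -> R0=(3,2,0) value=5
Op 4: inc R2 by 3 -> R2=(0,0,3) value=3
Op 5: merge R2<->R0 -> R2=(3,2,3) R0=(3,2,3)
Op 6: inc R0 by 2 -> R0=(5,2,3) value=10
Op 7: inc R1 by 4 -> R1=(0,6,0) value=6
Op 8: inc R2 by 1 -> R2=(3,2,4) value=9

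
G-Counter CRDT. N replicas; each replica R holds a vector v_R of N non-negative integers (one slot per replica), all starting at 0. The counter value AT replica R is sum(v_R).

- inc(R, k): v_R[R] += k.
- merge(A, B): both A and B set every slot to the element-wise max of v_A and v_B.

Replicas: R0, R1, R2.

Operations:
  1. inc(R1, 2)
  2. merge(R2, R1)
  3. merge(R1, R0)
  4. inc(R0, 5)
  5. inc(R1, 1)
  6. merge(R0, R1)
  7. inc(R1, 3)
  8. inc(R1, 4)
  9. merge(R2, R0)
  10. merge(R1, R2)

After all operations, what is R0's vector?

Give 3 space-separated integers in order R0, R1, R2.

Answer: 5 3 0

Derivation:
Op 1: inc R1 by 2 -> R1=(0,2,0) value=2
Op 2: merge R2<->R1 -> R2=(0,2,0) R1=(0,2,0)
Op 3: merge R1<->R0 -> R1=(0,2,0) R0=(0,2,0)
Op 4: inc R0 by 5 -> R0=(5,2,0) value=7
Op 5: inc R1 by 1 -> R1=(0,3,0) value=3
Op 6: merge R0<->R1 -> R0=(5,3,0) R1=(5,3,0)
Op 7: inc R1 by 3 -> R1=(5,6,0) value=11
Op 8: inc R1 by 4 -> R1=(5,10,0) value=15
Op 9: merge R2<->R0 -> R2=(5,3,0) R0=(5,3,0)
Op 10: merge R1<->R2 -> R1=(5,10,0) R2=(5,10,0)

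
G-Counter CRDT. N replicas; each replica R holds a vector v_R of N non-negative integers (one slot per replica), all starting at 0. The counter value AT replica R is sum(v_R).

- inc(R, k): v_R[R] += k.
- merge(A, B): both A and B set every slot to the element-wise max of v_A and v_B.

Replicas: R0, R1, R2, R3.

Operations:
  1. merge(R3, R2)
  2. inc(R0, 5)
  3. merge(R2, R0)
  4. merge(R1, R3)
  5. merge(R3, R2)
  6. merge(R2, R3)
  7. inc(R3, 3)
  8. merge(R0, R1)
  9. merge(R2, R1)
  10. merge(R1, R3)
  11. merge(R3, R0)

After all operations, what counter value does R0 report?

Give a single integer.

Answer: 8

Derivation:
Op 1: merge R3<->R2 -> R3=(0,0,0,0) R2=(0,0,0,0)
Op 2: inc R0 by 5 -> R0=(5,0,0,0) value=5
Op 3: merge R2<->R0 -> R2=(5,0,0,0) R0=(5,0,0,0)
Op 4: merge R1<->R3 -> R1=(0,0,0,0) R3=(0,0,0,0)
Op 5: merge R3<->R2 -> R3=(5,0,0,0) R2=(5,0,0,0)
Op 6: merge R2<->R3 -> R2=(5,0,0,0) R3=(5,0,0,0)
Op 7: inc R3 by 3 -> R3=(5,0,0,3) value=8
Op 8: merge R0<->R1 -> R0=(5,0,0,0) R1=(5,0,0,0)
Op 9: merge R2<->R1 -> R2=(5,0,0,0) R1=(5,0,0,0)
Op 10: merge R1<->R3 -> R1=(5,0,0,3) R3=(5,0,0,3)
Op 11: merge R3<->R0 -> R3=(5,0,0,3) R0=(5,0,0,3)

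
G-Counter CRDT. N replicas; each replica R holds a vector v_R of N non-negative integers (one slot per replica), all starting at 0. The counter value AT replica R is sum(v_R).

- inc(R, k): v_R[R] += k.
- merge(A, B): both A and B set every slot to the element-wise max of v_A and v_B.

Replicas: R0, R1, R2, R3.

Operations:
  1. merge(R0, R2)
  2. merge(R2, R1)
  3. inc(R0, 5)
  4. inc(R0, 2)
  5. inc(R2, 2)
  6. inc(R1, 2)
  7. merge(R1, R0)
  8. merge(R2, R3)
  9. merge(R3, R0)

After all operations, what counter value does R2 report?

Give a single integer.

Answer: 2

Derivation:
Op 1: merge R0<->R2 -> R0=(0,0,0,0) R2=(0,0,0,0)
Op 2: merge R2<->R1 -> R2=(0,0,0,0) R1=(0,0,0,0)
Op 3: inc R0 by 5 -> R0=(5,0,0,0) value=5
Op 4: inc R0 by 2 -> R0=(7,0,0,0) value=7
Op 5: inc R2 by 2 -> R2=(0,0,2,0) value=2
Op 6: inc R1 by 2 -> R1=(0,2,0,0) value=2
Op 7: merge R1<->R0 -> R1=(7,2,0,0) R0=(7,2,0,0)
Op 8: merge R2<->R3 -> R2=(0,0,2,0) R3=(0,0,2,0)
Op 9: merge R3<->R0 -> R3=(7,2,2,0) R0=(7,2,2,0)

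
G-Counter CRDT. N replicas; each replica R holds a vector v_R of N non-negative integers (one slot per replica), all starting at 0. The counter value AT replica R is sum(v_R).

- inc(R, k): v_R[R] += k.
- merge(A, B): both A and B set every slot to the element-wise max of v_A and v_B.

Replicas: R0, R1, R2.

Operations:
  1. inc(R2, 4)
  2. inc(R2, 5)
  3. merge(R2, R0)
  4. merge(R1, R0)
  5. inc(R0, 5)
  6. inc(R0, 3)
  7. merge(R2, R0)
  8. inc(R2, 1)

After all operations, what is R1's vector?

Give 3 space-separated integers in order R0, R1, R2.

Answer: 0 0 9

Derivation:
Op 1: inc R2 by 4 -> R2=(0,0,4) value=4
Op 2: inc R2 by 5 -> R2=(0,0,9) value=9
Op 3: merge R2<->R0 -> R2=(0,0,9) R0=(0,0,9)
Op 4: merge R1<->R0 -> R1=(0,0,9) R0=(0,0,9)
Op 5: inc R0 by 5 -> R0=(5,0,9) value=14
Op 6: inc R0 by 3 -> R0=(8,0,9) value=17
Op 7: merge R2<->R0 -> R2=(8,0,9) R0=(8,0,9)
Op 8: inc R2 by 1 -> R2=(8,0,10) value=18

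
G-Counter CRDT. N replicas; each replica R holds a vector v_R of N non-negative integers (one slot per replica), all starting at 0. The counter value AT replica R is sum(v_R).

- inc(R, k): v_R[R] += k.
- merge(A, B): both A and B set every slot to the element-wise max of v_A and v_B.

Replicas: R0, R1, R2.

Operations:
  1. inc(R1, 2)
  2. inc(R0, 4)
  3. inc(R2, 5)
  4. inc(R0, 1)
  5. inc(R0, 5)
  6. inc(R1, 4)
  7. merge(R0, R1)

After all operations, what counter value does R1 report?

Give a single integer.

Answer: 16

Derivation:
Op 1: inc R1 by 2 -> R1=(0,2,0) value=2
Op 2: inc R0 by 4 -> R0=(4,0,0) value=4
Op 3: inc R2 by 5 -> R2=(0,0,5) value=5
Op 4: inc R0 by 1 -> R0=(5,0,0) value=5
Op 5: inc R0 by 5 -> R0=(10,0,0) value=10
Op 6: inc R1 by 4 -> R1=(0,6,0) value=6
Op 7: merge R0<->R1 -> R0=(10,6,0) R1=(10,6,0)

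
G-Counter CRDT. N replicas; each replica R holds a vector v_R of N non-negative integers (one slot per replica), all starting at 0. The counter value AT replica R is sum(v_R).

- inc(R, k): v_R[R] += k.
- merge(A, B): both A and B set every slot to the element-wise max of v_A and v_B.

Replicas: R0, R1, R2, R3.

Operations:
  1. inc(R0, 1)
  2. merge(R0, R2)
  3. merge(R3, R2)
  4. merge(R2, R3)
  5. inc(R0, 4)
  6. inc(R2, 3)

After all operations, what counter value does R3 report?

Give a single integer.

Answer: 1

Derivation:
Op 1: inc R0 by 1 -> R0=(1,0,0,0) value=1
Op 2: merge R0<->R2 -> R0=(1,0,0,0) R2=(1,0,0,0)
Op 3: merge R3<->R2 -> R3=(1,0,0,0) R2=(1,0,0,0)
Op 4: merge R2<->R3 -> R2=(1,0,0,0) R3=(1,0,0,0)
Op 5: inc R0 by 4 -> R0=(5,0,0,0) value=5
Op 6: inc R2 by 3 -> R2=(1,0,3,0) value=4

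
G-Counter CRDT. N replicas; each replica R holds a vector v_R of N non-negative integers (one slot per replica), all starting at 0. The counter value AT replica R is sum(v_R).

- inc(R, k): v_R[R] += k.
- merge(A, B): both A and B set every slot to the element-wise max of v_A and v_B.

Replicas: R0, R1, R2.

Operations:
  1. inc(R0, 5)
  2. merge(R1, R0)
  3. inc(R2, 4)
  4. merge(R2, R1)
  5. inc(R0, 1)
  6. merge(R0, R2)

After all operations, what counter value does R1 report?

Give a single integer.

Answer: 9

Derivation:
Op 1: inc R0 by 5 -> R0=(5,0,0) value=5
Op 2: merge R1<->R0 -> R1=(5,0,0) R0=(5,0,0)
Op 3: inc R2 by 4 -> R2=(0,0,4) value=4
Op 4: merge R2<->R1 -> R2=(5,0,4) R1=(5,0,4)
Op 5: inc R0 by 1 -> R0=(6,0,0) value=6
Op 6: merge R0<->R2 -> R0=(6,0,4) R2=(6,0,4)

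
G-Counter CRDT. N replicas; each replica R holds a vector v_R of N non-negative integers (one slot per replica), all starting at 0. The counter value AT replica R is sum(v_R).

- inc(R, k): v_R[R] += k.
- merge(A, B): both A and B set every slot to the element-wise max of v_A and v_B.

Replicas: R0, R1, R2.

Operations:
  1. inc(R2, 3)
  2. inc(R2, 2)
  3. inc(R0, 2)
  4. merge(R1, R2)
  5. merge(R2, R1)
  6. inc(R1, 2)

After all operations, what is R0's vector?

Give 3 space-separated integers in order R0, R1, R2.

Op 1: inc R2 by 3 -> R2=(0,0,3) value=3
Op 2: inc R2 by 2 -> R2=(0,0,5) value=5
Op 3: inc R0 by 2 -> R0=(2,0,0) value=2
Op 4: merge R1<->R2 -> R1=(0,0,5) R2=(0,0,5)
Op 5: merge R2<->R1 -> R2=(0,0,5) R1=(0,0,5)
Op 6: inc R1 by 2 -> R1=(0,2,5) value=7

Answer: 2 0 0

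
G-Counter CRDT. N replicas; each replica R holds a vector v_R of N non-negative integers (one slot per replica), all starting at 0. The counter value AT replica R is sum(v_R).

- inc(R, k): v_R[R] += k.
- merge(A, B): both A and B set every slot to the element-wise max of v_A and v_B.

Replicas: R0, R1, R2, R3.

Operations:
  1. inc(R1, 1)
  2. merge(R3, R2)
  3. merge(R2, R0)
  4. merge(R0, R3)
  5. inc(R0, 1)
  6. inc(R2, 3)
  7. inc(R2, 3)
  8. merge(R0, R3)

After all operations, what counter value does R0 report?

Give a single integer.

Op 1: inc R1 by 1 -> R1=(0,1,0,0) value=1
Op 2: merge R3<->R2 -> R3=(0,0,0,0) R2=(0,0,0,0)
Op 3: merge R2<->R0 -> R2=(0,0,0,0) R0=(0,0,0,0)
Op 4: merge R0<->R3 -> R0=(0,0,0,0) R3=(0,0,0,0)
Op 5: inc R0 by 1 -> R0=(1,0,0,0) value=1
Op 6: inc R2 by 3 -> R2=(0,0,3,0) value=3
Op 7: inc R2 by 3 -> R2=(0,0,6,0) value=6
Op 8: merge R0<->R3 -> R0=(1,0,0,0) R3=(1,0,0,0)

Answer: 1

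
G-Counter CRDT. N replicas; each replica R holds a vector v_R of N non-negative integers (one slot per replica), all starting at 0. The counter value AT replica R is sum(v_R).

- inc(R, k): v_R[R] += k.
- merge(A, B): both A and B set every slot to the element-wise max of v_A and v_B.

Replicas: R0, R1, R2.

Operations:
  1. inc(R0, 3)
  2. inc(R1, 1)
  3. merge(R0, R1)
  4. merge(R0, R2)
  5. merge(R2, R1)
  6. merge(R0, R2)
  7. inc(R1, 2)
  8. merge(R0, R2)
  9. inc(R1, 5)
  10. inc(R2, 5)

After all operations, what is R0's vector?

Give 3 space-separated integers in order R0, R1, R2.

Answer: 3 1 0

Derivation:
Op 1: inc R0 by 3 -> R0=(3,0,0) value=3
Op 2: inc R1 by 1 -> R1=(0,1,0) value=1
Op 3: merge R0<->R1 -> R0=(3,1,0) R1=(3,1,0)
Op 4: merge R0<->R2 -> R0=(3,1,0) R2=(3,1,0)
Op 5: merge R2<->R1 -> R2=(3,1,0) R1=(3,1,0)
Op 6: merge R0<->R2 -> R0=(3,1,0) R2=(3,1,0)
Op 7: inc R1 by 2 -> R1=(3,3,0) value=6
Op 8: merge R0<->R2 -> R0=(3,1,0) R2=(3,1,0)
Op 9: inc R1 by 5 -> R1=(3,8,0) value=11
Op 10: inc R2 by 5 -> R2=(3,1,5) value=9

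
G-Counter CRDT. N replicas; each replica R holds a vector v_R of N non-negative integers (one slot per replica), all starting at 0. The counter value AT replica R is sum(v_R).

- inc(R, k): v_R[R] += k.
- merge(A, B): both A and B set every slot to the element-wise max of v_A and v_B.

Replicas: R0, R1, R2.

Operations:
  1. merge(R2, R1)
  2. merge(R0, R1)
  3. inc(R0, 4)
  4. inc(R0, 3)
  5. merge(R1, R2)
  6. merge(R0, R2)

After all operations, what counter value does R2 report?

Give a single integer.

Op 1: merge R2<->R1 -> R2=(0,0,0) R1=(0,0,0)
Op 2: merge R0<->R1 -> R0=(0,0,0) R1=(0,0,0)
Op 3: inc R0 by 4 -> R0=(4,0,0) value=4
Op 4: inc R0 by 3 -> R0=(7,0,0) value=7
Op 5: merge R1<->R2 -> R1=(0,0,0) R2=(0,0,0)
Op 6: merge R0<->R2 -> R0=(7,0,0) R2=(7,0,0)

Answer: 7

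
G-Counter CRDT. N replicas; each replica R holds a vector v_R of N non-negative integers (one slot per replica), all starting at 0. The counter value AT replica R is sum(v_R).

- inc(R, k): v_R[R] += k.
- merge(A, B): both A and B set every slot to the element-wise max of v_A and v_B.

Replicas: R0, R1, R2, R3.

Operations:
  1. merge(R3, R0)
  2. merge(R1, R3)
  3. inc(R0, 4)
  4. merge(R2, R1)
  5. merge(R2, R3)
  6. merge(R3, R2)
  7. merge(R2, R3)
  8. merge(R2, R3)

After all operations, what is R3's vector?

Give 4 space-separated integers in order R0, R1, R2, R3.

Op 1: merge R3<->R0 -> R3=(0,0,0,0) R0=(0,0,0,0)
Op 2: merge R1<->R3 -> R1=(0,0,0,0) R3=(0,0,0,0)
Op 3: inc R0 by 4 -> R0=(4,0,0,0) value=4
Op 4: merge R2<->R1 -> R2=(0,0,0,0) R1=(0,0,0,0)
Op 5: merge R2<->R3 -> R2=(0,0,0,0) R3=(0,0,0,0)
Op 6: merge R3<->R2 -> R3=(0,0,0,0) R2=(0,0,0,0)
Op 7: merge R2<->R3 -> R2=(0,0,0,0) R3=(0,0,0,0)
Op 8: merge R2<->R3 -> R2=(0,0,0,0) R3=(0,0,0,0)

Answer: 0 0 0 0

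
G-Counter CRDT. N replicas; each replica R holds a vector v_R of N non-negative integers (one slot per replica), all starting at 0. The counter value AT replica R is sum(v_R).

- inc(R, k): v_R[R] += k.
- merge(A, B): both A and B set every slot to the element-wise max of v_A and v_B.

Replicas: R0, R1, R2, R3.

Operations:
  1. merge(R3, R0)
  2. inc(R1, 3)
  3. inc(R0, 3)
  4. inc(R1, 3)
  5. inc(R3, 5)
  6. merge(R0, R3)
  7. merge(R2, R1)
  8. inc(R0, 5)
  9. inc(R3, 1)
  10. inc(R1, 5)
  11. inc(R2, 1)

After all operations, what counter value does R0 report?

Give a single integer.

Op 1: merge R3<->R0 -> R3=(0,0,0,0) R0=(0,0,0,0)
Op 2: inc R1 by 3 -> R1=(0,3,0,0) value=3
Op 3: inc R0 by 3 -> R0=(3,0,0,0) value=3
Op 4: inc R1 by 3 -> R1=(0,6,0,0) value=6
Op 5: inc R3 by 5 -> R3=(0,0,0,5) value=5
Op 6: merge R0<->R3 -> R0=(3,0,0,5) R3=(3,0,0,5)
Op 7: merge R2<->R1 -> R2=(0,6,0,0) R1=(0,6,0,0)
Op 8: inc R0 by 5 -> R0=(8,0,0,5) value=13
Op 9: inc R3 by 1 -> R3=(3,0,0,6) value=9
Op 10: inc R1 by 5 -> R1=(0,11,0,0) value=11
Op 11: inc R2 by 1 -> R2=(0,6,1,0) value=7

Answer: 13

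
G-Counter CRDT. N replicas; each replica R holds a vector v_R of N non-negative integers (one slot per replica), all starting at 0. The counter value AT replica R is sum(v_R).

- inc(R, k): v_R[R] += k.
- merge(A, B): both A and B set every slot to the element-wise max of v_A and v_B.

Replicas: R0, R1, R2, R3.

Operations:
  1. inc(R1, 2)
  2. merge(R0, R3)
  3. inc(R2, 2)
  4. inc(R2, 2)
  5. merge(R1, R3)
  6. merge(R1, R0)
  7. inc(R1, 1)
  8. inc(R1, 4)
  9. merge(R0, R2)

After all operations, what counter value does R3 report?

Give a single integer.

Op 1: inc R1 by 2 -> R1=(0,2,0,0) value=2
Op 2: merge R0<->R3 -> R0=(0,0,0,0) R3=(0,0,0,0)
Op 3: inc R2 by 2 -> R2=(0,0,2,0) value=2
Op 4: inc R2 by 2 -> R2=(0,0,4,0) value=4
Op 5: merge R1<->R3 -> R1=(0,2,0,0) R3=(0,2,0,0)
Op 6: merge R1<->R0 -> R1=(0,2,0,0) R0=(0,2,0,0)
Op 7: inc R1 by 1 -> R1=(0,3,0,0) value=3
Op 8: inc R1 by 4 -> R1=(0,7,0,0) value=7
Op 9: merge R0<->R2 -> R0=(0,2,4,0) R2=(0,2,4,0)

Answer: 2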